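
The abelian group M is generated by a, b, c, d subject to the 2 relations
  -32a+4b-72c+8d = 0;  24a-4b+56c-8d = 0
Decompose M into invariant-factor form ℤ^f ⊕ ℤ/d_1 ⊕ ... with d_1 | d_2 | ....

Answer: M ≅ ℤ^2 ⊕ ℤ/4 ⊕ ℤ/8

Derivation:
rank_ℚ(R)=2; free=4−2=2
SNF(R) diag = [4, 8] → torsion [4, 8]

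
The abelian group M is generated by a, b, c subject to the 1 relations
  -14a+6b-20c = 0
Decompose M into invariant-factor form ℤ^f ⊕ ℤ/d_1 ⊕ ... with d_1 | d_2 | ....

Answer: M ≅ ℤ^2 ⊕ ℤ/2

Derivation:
rank_ℚ(R)=1; free=3−1=2
SNF(R) diag = [2] → torsion [2]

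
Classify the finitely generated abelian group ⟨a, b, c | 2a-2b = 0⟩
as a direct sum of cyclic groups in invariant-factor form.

Answer: M ≅ ℤ^2 ⊕ ℤ/2

Derivation:
rank_ℚ(R)=1; free=3−1=2
SNF(R) diag = [2] → torsion [2]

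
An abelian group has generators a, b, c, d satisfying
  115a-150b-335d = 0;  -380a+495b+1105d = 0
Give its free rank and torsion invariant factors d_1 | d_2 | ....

Answer: M ≅ ℤ^2 ⊕ ℤ/5 ⊕ ℤ/15

Derivation:
rank_ℚ(R)=2; free=4−2=2
SNF(R) diag = [5, 15] → torsion [5, 15]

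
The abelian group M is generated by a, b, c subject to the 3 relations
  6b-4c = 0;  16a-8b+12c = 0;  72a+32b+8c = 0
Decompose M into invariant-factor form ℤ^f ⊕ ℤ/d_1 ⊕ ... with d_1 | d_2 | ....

Answer: M ≅ ℤ/2 ⊕ ℤ/4 ⊕ ℤ/8

Derivation:
rank_ℚ(R)=3; free=3−3=0
SNF(R) diag = [2, 4, 8] → torsion [2, 4, 8]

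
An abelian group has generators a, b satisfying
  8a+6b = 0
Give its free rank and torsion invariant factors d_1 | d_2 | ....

Answer: M ≅ ℤ^1 ⊕ ℤ/2

Derivation:
rank_ℚ(R)=1; free=2−1=1
SNF(R) diag = [2] → torsion [2]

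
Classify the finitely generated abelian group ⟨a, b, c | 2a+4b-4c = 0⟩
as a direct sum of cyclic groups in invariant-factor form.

rank_ℚ(R)=1; free=3−1=2
SNF(R) diag = [2] → torsion [2]

Answer: M ≅ ℤ^2 ⊕ ℤ/2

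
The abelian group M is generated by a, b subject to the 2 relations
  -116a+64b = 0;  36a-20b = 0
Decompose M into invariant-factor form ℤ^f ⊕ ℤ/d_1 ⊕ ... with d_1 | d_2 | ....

rank_ℚ(R)=2; free=2−2=0
SNF(R) diag = [4, 4] → torsion [4, 4]

Answer: M ≅ ℤ/4 ⊕ ℤ/4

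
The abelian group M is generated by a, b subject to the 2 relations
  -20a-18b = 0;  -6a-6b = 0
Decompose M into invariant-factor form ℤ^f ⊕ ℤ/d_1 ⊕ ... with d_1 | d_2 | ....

Answer: M ≅ ℤ/2 ⊕ ℤ/6

Derivation:
rank_ℚ(R)=2; free=2−2=0
SNF(R) diag = [2, 6] → torsion [2, 6]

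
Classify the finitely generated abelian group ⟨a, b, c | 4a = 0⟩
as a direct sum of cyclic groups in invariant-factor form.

rank_ℚ(R)=1; free=3−1=2
SNF(R) diag = [4] → torsion [4]

Answer: M ≅ ℤ^2 ⊕ ℤ/4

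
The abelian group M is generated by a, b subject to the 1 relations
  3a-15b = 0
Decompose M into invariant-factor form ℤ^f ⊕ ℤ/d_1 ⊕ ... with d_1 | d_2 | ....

Answer: M ≅ ℤ^1 ⊕ ℤ/3

Derivation:
rank_ℚ(R)=1; free=2−1=1
SNF(R) diag = [3] → torsion [3]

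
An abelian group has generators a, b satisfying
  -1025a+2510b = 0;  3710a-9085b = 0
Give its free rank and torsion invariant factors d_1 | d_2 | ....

rank_ℚ(R)=2; free=2−2=0
SNF(R) diag = [5, 5] → torsion [5, 5]

Answer: M ≅ ℤ/5 ⊕ ℤ/5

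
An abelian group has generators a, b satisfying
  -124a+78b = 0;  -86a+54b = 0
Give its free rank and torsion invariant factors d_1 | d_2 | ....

Answer: M ≅ ℤ/2 ⊕ ℤ/6

Derivation:
rank_ℚ(R)=2; free=2−2=0
SNF(R) diag = [2, 6] → torsion [2, 6]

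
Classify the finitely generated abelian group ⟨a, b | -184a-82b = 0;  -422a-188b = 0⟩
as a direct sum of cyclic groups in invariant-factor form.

rank_ℚ(R)=2; free=2−2=0
SNF(R) diag = [2, 6] → torsion [2, 6]

Answer: M ≅ ℤ/2 ⊕ ℤ/6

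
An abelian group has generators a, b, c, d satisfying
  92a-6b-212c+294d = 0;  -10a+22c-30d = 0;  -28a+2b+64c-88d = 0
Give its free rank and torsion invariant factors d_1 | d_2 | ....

rank_ℚ(R)=3; free=4−3=1
SNF(R) diag = [2, 2, 6] → torsion [2, 2, 6]

Answer: M ≅ ℤ^1 ⊕ ℤ/2 ⊕ ℤ/2 ⊕ ℤ/6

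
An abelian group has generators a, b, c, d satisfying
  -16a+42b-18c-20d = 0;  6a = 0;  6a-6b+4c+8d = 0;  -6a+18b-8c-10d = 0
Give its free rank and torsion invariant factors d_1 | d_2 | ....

rank_ℚ(R)=4; free=4−4=0
SNF(R) diag = [2, 2, 6, 6] → torsion [2, 2, 6, 6]

Answer: M ≅ ℤ/2 ⊕ ℤ/2 ⊕ ℤ/6 ⊕ ℤ/6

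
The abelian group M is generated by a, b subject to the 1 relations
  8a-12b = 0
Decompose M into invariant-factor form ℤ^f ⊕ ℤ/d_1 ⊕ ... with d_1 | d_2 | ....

rank_ℚ(R)=1; free=2−1=1
SNF(R) diag = [4] → torsion [4]

Answer: M ≅ ℤ^1 ⊕ ℤ/4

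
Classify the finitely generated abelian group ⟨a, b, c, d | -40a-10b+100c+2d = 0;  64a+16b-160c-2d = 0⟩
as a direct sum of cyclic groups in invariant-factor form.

Answer: M ≅ ℤ^2 ⊕ ℤ/2 ⊕ ℤ/6

Derivation:
rank_ℚ(R)=2; free=4−2=2
SNF(R) diag = [2, 6] → torsion [2, 6]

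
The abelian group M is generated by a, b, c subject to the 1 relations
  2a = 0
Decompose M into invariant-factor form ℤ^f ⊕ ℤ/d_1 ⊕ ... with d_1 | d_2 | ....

rank_ℚ(R)=1; free=3−1=2
SNF(R) diag = [2] → torsion [2]

Answer: M ≅ ℤ^2 ⊕ ℤ/2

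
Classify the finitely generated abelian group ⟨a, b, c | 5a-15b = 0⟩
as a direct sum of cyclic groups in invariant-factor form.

Answer: M ≅ ℤ^2 ⊕ ℤ/5

Derivation:
rank_ℚ(R)=1; free=3−1=2
SNF(R) diag = [5] → torsion [5]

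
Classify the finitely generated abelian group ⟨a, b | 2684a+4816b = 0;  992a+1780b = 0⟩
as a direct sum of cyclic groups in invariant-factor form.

Answer: M ≅ ℤ/4 ⊕ ℤ/12

Derivation:
rank_ℚ(R)=2; free=2−2=0
SNF(R) diag = [4, 12] → torsion [4, 12]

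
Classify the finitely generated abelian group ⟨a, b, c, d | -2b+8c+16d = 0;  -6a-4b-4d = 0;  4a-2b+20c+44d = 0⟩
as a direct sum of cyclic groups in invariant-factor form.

rank_ℚ(R)=3; free=4−3=1
SNF(R) diag = [2, 2, 4] → torsion [2, 2, 4]

Answer: M ≅ ℤ^1 ⊕ ℤ/2 ⊕ ℤ/2 ⊕ ℤ/4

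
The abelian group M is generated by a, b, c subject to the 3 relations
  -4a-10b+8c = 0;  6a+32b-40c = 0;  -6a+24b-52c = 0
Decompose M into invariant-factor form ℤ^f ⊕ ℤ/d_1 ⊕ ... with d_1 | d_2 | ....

Answer: M ≅ ℤ/2 ⊕ ℤ/2 ⊕ ℤ/4

Derivation:
rank_ℚ(R)=3; free=3−3=0
SNF(R) diag = [2, 2, 4] → torsion [2, 2, 4]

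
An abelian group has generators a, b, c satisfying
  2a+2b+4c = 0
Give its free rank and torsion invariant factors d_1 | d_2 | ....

rank_ℚ(R)=1; free=3−1=2
SNF(R) diag = [2] → torsion [2]

Answer: M ≅ ℤ^2 ⊕ ℤ/2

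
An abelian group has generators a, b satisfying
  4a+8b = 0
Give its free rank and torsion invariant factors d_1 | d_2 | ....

Answer: M ≅ ℤ^1 ⊕ ℤ/4

Derivation:
rank_ℚ(R)=1; free=2−1=1
SNF(R) diag = [4] → torsion [4]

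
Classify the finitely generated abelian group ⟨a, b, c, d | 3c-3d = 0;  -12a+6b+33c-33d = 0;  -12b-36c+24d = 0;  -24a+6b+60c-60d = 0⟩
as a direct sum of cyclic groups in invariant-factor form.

rank_ℚ(R)=4; free=4−4=0
SNF(R) diag = [3, 6, 12, 12] → torsion [3, 6, 12, 12]

Answer: M ≅ ℤ/3 ⊕ ℤ/6 ⊕ ℤ/12 ⊕ ℤ/12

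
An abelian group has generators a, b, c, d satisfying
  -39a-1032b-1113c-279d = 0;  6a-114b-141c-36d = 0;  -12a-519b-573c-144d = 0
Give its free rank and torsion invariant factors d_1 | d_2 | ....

Answer: M ≅ ℤ^1 ⊕ ℤ/3 ⊕ ℤ/9 ⊕ ℤ/27

Derivation:
rank_ℚ(R)=3; free=4−3=1
SNF(R) diag = [3, 9, 27] → torsion [3, 9, 27]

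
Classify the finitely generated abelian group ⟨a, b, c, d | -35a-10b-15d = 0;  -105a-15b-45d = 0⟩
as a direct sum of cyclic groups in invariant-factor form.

rank_ℚ(R)=2; free=4−2=2
SNF(R) diag = [5, 15] → torsion [5, 15]

Answer: M ≅ ℤ^2 ⊕ ℤ/5 ⊕ ℤ/15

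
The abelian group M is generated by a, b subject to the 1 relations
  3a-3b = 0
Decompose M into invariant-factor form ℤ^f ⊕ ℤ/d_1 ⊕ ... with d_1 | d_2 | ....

rank_ℚ(R)=1; free=2−1=1
SNF(R) diag = [3] → torsion [3]

Answer: M ≅ ℤ^1 ⊕ ℤ/3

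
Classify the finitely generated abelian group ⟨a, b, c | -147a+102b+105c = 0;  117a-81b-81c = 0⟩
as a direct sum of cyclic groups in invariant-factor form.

Answer: M ≅ ℤ^1 ⊕ ℤ/3 ⊕ ℤ/9

Derivation:
rank_ℚ(R)=2; free=3−2=1
SNF(R) diag = [3, 9] → torsion [3, 9]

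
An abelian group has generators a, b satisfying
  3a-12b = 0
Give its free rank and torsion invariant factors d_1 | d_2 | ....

rank_ℚ(R)=1; free=2−1=1
SNF(R) diag = [3] → torsion [3]

Answer: M ≅ ℤ^1 ⊕ ℤ/3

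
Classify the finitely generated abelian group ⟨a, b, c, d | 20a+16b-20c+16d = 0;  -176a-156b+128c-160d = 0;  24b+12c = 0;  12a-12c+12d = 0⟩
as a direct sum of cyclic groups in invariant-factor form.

Answer: M ≅ ℤ/4 ⊕ ℤ/4 ⊕ ℤ/12 ⊕ ℤ/12

Derivation:
rank_ℚ(R)=4; free=4−4=0
SNF(R) diag = [4, 4, 12, 12] → torsion [4, 4, 12, 12]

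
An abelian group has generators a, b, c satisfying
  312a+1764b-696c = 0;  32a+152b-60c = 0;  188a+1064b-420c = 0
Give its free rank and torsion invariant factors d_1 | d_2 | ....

rank_ℚ(R)=3; free=3−3=0
SNF(R) diag = [4, 12, 36] → torsion [4, 12, 36]

Answer: M ≅ ℤ/4 ⊕ ℤ/12 ⊕ ℤ/36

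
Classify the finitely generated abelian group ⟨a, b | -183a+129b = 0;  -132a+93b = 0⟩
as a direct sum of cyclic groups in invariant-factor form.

Answer: M ≅ ℤ/3 ⊕ ℤ/3

Derivation:
rank_ℚ(R)=2; free=2−2=0
SNF(R) diag = [3, 3] → torsion [3, 3]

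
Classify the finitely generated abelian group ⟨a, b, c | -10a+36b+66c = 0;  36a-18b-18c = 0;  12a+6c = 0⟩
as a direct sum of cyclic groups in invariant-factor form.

rank_ℚ(R)=3; free=3−3=0
SNF(R) diag = [2, 6, 18] → torsion [2, 6, 18]

Answer: M ≅ ℤ/2 ⊕ ℤ/6 ⊕ ℤ/18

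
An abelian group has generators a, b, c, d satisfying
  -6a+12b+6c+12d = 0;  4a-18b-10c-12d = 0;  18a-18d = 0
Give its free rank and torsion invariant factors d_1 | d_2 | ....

Answer: M ≅ ℤ^1 ⊕ ℤ/2 ⊕ ℤ/6 ⊕ ℤ/18

Derivation:
rank_ℚ(R)=3; free=4−3=1
SNF(R) diag = [2, 6, 18] → torsion [2, 6, 18]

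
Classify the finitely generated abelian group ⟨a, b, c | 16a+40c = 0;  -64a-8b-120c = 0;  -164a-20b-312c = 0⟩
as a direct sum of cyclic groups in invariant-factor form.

rank_ℚ(R)=3; free=3−3=0
SNF(R) diag = [4, 8, 8] → torsion [4, 8, 8]

Answer: M ≅ ℤ/4 ⊕ ℤ/8 ⊕ ℤ/8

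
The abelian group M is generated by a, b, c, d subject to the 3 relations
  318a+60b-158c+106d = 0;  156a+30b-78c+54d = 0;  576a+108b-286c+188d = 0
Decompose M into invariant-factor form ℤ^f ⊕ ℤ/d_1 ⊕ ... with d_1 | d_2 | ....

rank_ℚ(R)=3; free=4−3=1
SNF(R) diag = [2, 6, 6] → torsion [2, 6, 6]

Answer: M ≅ ℤ^1 ⊕ ℤ/2 ⊕ ℤ/6 ⊕ ℤ/6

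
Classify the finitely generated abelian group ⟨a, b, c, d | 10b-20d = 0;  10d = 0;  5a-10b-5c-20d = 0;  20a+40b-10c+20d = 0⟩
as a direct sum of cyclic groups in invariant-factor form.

rank_ℚ(R)=4; free=4−4=0
SNF(R) diag = [5, 10, 10, 10] → torsion [5, 10, 10, 10]

Answer: M ≅ ℤ/5 ⊕ ℤ/10 ⊕ ℤ/10 ⊕ ℤ/10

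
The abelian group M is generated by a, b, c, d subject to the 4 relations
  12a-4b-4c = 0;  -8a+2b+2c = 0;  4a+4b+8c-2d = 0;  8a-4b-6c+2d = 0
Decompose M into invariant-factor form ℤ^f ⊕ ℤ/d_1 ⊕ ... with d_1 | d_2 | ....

rank_ℚ(R)=4; free=4−4=0
SNF(R) diag = [2, 2, 2, 4] → torsion [2, 2, 2, 4]

Answer: M ≅ ℤ/2 ⊕ ℤ/2 ⊕ ℤ/2 ⊕ ℤ/4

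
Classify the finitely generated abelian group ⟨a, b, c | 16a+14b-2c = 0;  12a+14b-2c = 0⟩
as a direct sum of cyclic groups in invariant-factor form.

Answer: M ≅ ℤ^1 ⊕ ℤ/2 ⊕ ℤ/4

Derivation:
rank_ℚ(R)=2; free=3−2=1
SNF(R) diag = [2, 4] → torsion [2, 4]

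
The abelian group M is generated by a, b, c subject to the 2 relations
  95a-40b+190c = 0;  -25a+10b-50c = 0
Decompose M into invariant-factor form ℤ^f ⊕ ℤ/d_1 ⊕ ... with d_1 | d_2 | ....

rank_ℚ(R)=2; free=3−2=1
SNF(R) diag = [5, 10] → torsion [5, 10]

Answer: M ≅ ℤ^1 ⊕ ℤ/5 ⊕ ℤ/10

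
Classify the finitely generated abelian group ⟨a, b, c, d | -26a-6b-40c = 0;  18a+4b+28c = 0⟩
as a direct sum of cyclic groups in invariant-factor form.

rank_ℚ(R)=2; free=4−2=2
SNF(R) diag = [2, 2] → torsion [2, 2]

Answer: M ≅ ℤ^2 ⊕ ℤ/2 ⊕ ℤ/2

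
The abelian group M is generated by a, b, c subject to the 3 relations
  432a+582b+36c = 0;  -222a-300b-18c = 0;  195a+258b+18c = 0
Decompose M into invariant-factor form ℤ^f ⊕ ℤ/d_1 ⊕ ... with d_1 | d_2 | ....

Answer: M ≅ ℤ/3 ⊕ ℤ/6 ⊕ ℤ/18

Derivation:
rank_ℚ(R)=3; free=3−3=0
SNF(R) diag = [3, 6, 18] → torsion [3, 6, 18]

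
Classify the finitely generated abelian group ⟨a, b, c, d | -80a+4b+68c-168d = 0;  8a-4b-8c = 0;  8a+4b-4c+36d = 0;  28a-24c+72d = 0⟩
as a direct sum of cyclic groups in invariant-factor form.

rank_ℚ(R)=4; free=4−4=0
SNF(R) diag = [4, 4, 12, 12] → torsion [4, 4, 12, 12]

Answer: M ≅ ℤ/4 ⊕ ℤ/4 ⊕ ℤ/12 ⊕ ℤ/12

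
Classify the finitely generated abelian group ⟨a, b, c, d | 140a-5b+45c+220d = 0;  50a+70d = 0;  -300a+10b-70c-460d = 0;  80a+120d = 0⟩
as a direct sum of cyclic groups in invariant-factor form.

rank_ℚ(R)=4; free=4−4=0
SNF(R) diag = [5, 10, 20, 40] → torsion [5, 10, 20, 40]

Answer: M ≅ ℤ/5 ⊕ ℤ/10 ⊕ ℤ/20 ⊕ ℤ/40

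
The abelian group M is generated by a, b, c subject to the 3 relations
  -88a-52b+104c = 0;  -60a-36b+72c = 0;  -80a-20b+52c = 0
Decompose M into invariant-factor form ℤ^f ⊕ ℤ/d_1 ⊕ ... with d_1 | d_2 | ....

rank_ℚ(R)=3; free=3−3=0
SNF(R) diag = [4, 12, 12] → torsion [4, 12, 12]

Answer: M ≅ ℤ/4 ⊕ ℤ/12 ⊕ ℤ/12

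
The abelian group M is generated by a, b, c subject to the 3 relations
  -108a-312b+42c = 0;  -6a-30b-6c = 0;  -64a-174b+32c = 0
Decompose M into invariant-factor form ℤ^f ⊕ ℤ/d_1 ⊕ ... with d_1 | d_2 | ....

rank_ℚ(R)=3; free=3−3=0
SNF(R) diag = [2, 6, 6] → torsion [2, 6, 6]

Answer: M ≅ ℤ/2 ⊕ ℤ/6 ⊕ ℤ/6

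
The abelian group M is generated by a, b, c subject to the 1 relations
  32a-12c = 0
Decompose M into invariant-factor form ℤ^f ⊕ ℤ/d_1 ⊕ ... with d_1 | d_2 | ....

rank_ℚ(R)=1; free=3−1=2
SNF(R) diag = [4] → torsion [4]

Answer: M ≅ ℤ^2 ⊕ ℤ/4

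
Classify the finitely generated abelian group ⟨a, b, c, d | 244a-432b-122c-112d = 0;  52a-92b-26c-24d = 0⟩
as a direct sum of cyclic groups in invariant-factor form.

rank_ℚ(R)=2; free=4−2=2
SNF(R) diag = [2, 4] → torsion [2, 4]

Answer: M ≅ ℤ^2 ⊕ ℤ/2 ⊕ ℤ/4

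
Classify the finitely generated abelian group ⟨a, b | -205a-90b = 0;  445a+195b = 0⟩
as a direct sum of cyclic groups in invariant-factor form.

rank_ℚ(R)=2; free=2−2=0
SNF(R) diag = [5, 15] → torsion [5, 15]

Answer: M ≅ ℤ/5 ⊕ ℤ/15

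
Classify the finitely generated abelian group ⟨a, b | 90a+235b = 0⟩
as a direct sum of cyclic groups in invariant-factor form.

rank_ℚ(R)=1; free=2−1=1
SNF(R) diag = [5] → torsion [5]

Answer: M ≅ ℤ^1 ⊕ ℤ/5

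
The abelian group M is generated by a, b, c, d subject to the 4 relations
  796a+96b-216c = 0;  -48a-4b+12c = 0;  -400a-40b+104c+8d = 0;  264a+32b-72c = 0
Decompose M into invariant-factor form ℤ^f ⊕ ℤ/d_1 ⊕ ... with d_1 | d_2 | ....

rank_ℚ(R)=4; free=4−4=0
SNF(R) diag = [4, 4, 8, 24] → torsion [4, 4, 8, 24]

Answer: M ≅ ℤ/4 ⊕ ℤ/4 ⊕ ℤ/8 ⊕ ℤ/24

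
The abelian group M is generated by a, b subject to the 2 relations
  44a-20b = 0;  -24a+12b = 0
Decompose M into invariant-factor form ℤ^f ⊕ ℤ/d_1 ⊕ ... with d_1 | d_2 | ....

Answer: M ≅ ℤ/4 ⊕ ℤ/12

Derivation:
rank_ℚ(R)=2; free=2−2=0
SNF(R) diag = [4, 12] → torsion [4, 12]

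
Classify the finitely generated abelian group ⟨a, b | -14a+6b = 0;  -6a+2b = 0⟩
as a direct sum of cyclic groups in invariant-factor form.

Answer: M ≅ ℤ/2 ⊕ ℤ/4

Derivation:
rank_ℚ(R)=2; free=2−2=0
SNF(R) diag = [2, 4] → torsion [2, 4]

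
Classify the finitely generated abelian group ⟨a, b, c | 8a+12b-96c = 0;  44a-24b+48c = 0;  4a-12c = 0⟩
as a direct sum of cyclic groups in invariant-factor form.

rank_ℚ(R)=3; free=3−3=0
SNF(R) diag = [4, 12, 36] → torsion [4, 12, 36]

Answer: M ≅ ℤ/4 ⊕ ℤ/12 ⊕ ℤ/36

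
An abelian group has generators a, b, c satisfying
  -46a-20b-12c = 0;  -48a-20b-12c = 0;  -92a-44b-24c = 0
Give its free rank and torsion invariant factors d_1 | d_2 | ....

Answer: M ≅ ℤ/2 ⊕ ℤ/4 ⊕ ℤ/12

Derivation:
rank_ℚ(R)=3; free=3−3=0
SNF(R) diag = [2, 4, 12] → torsion [2, 4, 12]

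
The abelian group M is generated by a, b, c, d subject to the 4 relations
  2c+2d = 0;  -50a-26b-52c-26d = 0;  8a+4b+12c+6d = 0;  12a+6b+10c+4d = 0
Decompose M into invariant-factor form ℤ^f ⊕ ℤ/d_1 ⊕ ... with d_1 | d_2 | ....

Answer: M ≅ ℤ/2 ⊕ ℤ/2 ⊕ ℤ/2 ⊕ ℤ/6

Derivation:
rank_ℚ(R)=4; free=4−4=0
SNF(R) diag = [2, 2, 2, 6] → torsion [2, 2, 2, 6]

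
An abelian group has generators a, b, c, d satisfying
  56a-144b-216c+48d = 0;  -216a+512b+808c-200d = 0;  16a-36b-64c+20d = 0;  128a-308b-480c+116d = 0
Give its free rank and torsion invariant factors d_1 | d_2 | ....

Answer: M ≅ ℤ/4 ⊕ ℤ/8 ⊕ ℤ/8 ⊕ ℤ/16

Derivation:
rank_ℚ(R)=4; free=4−4=0
SNF(R) diag = [4, 8, 8, 16] → torsion [4, 8, 8, 16]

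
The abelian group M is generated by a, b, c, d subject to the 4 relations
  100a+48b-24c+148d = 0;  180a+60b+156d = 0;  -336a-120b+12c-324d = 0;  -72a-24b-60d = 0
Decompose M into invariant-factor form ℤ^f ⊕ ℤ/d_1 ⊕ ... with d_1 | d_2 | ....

rank_ℚ(R)=4; free=4−4=0
SNF(R) diag = [4, 12, 12, 12] → torsion [4, 12, 12, 12]

Answer: M ≅ ℤ/4 ⊕ ℤ/12 ⊕ ℤ/12 ⊕ ℤ/12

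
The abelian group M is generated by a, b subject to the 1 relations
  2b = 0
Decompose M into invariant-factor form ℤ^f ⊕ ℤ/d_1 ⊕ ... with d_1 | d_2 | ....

Answer: M ≅ ℤ^1 ⊕ ℤ/2

Derivation:
rank_ℚ(R)=1; free=2−1=1
SNF(R) diag = [2] → torsion [2]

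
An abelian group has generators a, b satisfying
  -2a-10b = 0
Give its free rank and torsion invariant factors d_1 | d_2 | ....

Answer: M ≅ ℤ^1 ⊕ ℤ/2

Derivation:
rank_ℚ(R)=1; free=2−1=1
SNF(R) diag = [2] → torsion [2]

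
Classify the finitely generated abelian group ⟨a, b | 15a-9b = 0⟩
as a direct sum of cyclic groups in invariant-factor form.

rank_ℚ(R)=1; free=2−1=1
SNF(R) diag = [3] → torsion [3]

Answer: M ≅ ℤ^1 ⊕ ℤ/3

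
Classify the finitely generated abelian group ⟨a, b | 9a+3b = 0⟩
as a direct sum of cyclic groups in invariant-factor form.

rank_ℚ(R)=1; free=2−1=1
SNF(R) diag = [3] → torsion [3]

Answer: M ≅ ℤ^1 ⊕ ℤ/3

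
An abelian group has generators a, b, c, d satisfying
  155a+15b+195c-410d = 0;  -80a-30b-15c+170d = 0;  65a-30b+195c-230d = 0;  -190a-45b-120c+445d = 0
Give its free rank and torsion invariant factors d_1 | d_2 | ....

Answer: M ≅ ℤ/5 ⊕ ℤ/15 ⊕ ℤ/45 ⊕ ℤ/45

Derivation:
rank_ℚ(R)=4; free=4−4=0
SNF(R) diag = [5, 15, 45, 45] → torsion [5, 15, 45, 45]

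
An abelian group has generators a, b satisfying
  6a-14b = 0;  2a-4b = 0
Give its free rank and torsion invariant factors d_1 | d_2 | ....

rank_ℚ(R)=2; free=2−2=0
SNF(R) diag = [2, 2] → torsion [2, 2]

Answer: M ≅ ℤ/2 ⊕ ℤ/2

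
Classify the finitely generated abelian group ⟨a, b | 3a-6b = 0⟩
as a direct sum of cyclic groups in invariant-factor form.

rank_ℚ(R)=1; free=2−1=1
SNF(R) diag = [3] → torsion [3]

Answer: M ≅ ℤ^1 ⊕ ℤ/3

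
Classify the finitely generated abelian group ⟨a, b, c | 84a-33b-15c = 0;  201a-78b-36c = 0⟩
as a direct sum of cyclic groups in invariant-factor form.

Answer: M ≅ ℤ^1 ⊕ ℤ/3 ⊕ ℤ/3

Derivation:
rank_ℚ(R)=2; free=3−2=1
SNF(R) diag = [3, 3] → torsion [3, 3]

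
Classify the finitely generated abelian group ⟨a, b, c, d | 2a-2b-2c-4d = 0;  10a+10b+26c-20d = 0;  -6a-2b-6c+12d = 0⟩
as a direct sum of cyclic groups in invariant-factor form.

rank_ℚ(R)=3; free=4−3=1
SNF(R) diag = [2, 4, 12] → torsion [2, 4, 12]

Answer: M ≅ ℤ^1 ⊕ ℤ/2 ⊕ ℤ/4 ⊕ ℤ/12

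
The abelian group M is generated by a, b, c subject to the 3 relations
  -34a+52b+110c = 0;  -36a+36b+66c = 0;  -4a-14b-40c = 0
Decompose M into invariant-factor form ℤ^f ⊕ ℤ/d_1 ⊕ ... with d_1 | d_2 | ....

Answer: M ≅ ℤ/2 ⊕ ℤ/6 ⊕ ℤ/18

Derivation:
rank_ℚ(R)=3; free=3−3=0
SNF(R) diag = [2, 6, 18] → torsion [2, 6, 18]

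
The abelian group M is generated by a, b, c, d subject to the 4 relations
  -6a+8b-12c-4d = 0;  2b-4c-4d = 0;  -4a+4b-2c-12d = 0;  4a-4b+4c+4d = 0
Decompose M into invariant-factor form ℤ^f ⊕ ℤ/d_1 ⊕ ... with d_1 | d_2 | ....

rank_ℚ(R)=4; free=4−4=0
SNF(R) diag = [2, 2, 2, 4] → torsion [2, 2, 2, 4]

Answer: M ≅ ℤ/2 ⊕ ℤ/2 ⊕ ℤ/2 ⊕ ℤ/4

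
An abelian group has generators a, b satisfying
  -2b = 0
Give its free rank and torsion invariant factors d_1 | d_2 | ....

Answer: M ≅ ℤ^1 ⊕ ℤ/2

Derivation:
rank_ℚ(R)=1; free=2−1=1
SNF(R) diag = [2] → torsion [2]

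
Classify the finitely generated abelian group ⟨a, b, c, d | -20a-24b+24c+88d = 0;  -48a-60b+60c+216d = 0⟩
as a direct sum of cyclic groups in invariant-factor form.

rank_ℚ(R)=2; free=4−2=2
SNF(R) diag = [4, 12] → torsion [4, 12]

Answer: M ≅ ℤ^2 ⊕ ℤ/4 ⊕ ℤ/12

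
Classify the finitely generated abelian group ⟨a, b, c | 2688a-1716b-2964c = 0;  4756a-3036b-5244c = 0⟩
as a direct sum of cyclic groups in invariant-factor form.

rank_ℚ(R)=2; free=3−2=1
SNF(R) diag = [4, 12] → torsion [4, 12]

Answer: M ≅ ℤ^1 ⊕ ℤ/4 ⊕ ℤ/12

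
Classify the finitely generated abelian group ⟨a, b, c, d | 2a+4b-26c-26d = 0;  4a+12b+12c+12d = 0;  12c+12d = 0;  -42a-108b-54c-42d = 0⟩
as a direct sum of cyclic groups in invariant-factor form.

Answer: M ≅ ℤ/2 ⊕ ℤ/4 ⊕ ℤ/12 ⊕ ℤ/12

Derivation:
rank_ℚ(R)=4; free=4−4=0
SNF(R) diag = [2, 4, 12, 12] → torsion [2, 4, 12, 12]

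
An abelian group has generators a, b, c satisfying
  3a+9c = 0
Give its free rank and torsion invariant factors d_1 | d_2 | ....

rank_ℚ(R)=1; free=3−1=2
SNF(R) diag = [3] → torsion [3]

Answer: M ≅ ℤ^2 ⊕ ℤ/3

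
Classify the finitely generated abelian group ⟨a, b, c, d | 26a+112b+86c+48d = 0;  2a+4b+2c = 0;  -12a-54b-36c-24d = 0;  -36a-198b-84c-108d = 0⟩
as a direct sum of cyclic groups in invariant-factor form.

Answer: M ≅ ℤ/2 ⊕ ℤ/6 ⊕ ℤ/12 ⊕ ℤ/36

Derivation:
rank_ℚ(R)=4; free=4−4=0
SNF(R) diag = [2, 6, 12, 36] → torsion [2, 6, 12, 36]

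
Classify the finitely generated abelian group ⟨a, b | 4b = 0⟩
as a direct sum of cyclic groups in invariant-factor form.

rank_ℚ(R)=1; free=2−1=1
SNF(R) diag = [4] → torsion [4]

Answer: M ≅ ℤ^1 ⊕ ℤ/4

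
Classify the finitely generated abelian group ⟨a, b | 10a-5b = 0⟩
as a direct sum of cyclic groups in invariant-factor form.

rank_ℚ(R)=1; free=2−1=1
SNF(R) diag = [5] → torsion [5]

Answer: M ≅ ℤ^1 ⊕ ℤ/5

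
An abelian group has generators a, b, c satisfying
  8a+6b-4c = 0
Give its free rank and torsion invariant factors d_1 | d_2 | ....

Answer: M ≅ ℤ^2 ⊕ ℤ/2

Derivation:
rank_ℚ(R)=1; free=3−1=2
SNF(R) diag = [2] → torsion [2]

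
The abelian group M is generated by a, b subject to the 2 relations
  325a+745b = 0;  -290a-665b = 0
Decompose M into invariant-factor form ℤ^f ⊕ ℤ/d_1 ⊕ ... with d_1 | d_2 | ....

rank_ℚ(R)=2; free=2−2=0
SNF(R) diag = [5, 15] → torsion [5, 15]

Answer: M ≅ ℤ/5 ⊕ ℤ/15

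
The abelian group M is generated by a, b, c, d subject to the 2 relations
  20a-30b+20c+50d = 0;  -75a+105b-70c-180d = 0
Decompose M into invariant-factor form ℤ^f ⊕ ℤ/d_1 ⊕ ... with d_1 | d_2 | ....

Answer: M ≅ ℤ^2 ⊕ ℤ/5 ⊕ ℤ/10

Derivation:
rank_ℚ(R)=2; free=4−2=2
SNF(R) diag = [5, 10] → torsion [5, 10]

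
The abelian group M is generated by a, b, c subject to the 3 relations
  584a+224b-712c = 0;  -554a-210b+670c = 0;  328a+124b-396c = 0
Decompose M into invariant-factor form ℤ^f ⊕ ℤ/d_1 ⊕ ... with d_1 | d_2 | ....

Answer: M ≅ ℤ/2 ⊕ ℤ/4 ⊕ ℤ/8

Derivation:
rank_ℚ(R)=3; free=3−3=0
SNF(R) diag = [2, 4, 8] → torsion [2, 4, 8]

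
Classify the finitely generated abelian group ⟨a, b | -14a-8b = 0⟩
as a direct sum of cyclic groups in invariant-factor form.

Answer: M ≅ ℤ^1 ⊕ ℤ/2

Derivation:
rank_ℚ(R)=1; free=2−1=1
SNF(R) diag = [2] → torsion [2]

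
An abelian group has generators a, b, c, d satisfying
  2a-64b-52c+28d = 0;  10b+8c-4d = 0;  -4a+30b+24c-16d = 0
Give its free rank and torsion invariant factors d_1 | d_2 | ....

rank_ℚ(R)=3; free=4−3=1
SNF(R) diag = [2, 2, 4] → torsion [2, 2, 4]

Answer: M ≅ ℤ^1 ⊕ ℤ/2 ⊕ ℤ/2 ⊕ ℤ/4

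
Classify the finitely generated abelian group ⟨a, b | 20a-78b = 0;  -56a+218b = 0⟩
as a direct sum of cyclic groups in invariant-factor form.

rank_ℚ(R)=2; free=2−2=0
SNF(R) diag = [2, 4] → torsion [2, 4]

Answer: M ≅ ℤ/2 ⊕ ℤ/4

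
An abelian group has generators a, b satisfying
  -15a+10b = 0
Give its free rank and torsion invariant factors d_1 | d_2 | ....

Answer: M ≅ ℤ^1 ⊕ ℤ/5

Derivation:
rank_ℚ(R)=1; free=2−1=1
SNF(R) diag = [5] → torsion [5]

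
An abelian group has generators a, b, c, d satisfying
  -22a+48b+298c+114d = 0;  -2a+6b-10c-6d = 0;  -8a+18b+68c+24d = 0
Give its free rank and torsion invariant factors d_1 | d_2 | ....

rank_ℚ(R)=3; free=4−3=1
SNF(R) diag = [2, 6, 12] → torsion [2, 6, 12]

Answer: M ≅ ℤ^1 ⊕ ℤ/2 ⊕ ℤ/6 ⊕ ℤ/12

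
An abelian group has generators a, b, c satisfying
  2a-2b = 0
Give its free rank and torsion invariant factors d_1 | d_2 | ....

rank_ℚ(R)=1; free=3−1=2
SNF(R) diag = [2] → torsion [2]

Answer: M ≅ ℤ^2 ⊕ ℤ/2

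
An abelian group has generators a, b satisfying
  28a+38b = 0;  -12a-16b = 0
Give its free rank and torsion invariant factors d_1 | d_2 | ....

rank_ℚ(R)=2; free=2−2=0
SNF(R) diag = [2, 4] → torsion [2, 4]

Answer: M ≅ ℤ/2 ⊕ ℤ/4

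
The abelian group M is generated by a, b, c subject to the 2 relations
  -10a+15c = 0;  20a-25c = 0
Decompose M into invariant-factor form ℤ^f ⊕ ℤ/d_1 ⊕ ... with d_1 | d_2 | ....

Answer: M ≅ ℤ^1 ⊕ ℤ/5 ⊕ ℤ/10

Derivation:
rank_ℚ(R)=2; free=3−2=1
SNF(R) diag = [5, 10] → torsion [5, 10]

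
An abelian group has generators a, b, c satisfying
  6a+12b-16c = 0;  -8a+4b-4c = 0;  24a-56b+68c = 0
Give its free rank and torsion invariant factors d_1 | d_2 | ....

Answer: M ≅ ℤ/2 ⊕ ℤ/4 ⊕ ℤ/4

Derivation:
rank_ℚ(R)=3; free=3−3=0
SNF(R) diag = [2, 4, 4] → torsion [2, 4, 4]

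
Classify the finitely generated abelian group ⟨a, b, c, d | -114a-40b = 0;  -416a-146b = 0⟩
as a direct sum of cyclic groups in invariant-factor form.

rank_ℚ(R)=2; free=4−2=2
SNF(R) diag = [2, 2] → torsion [2, 2]

Answer: M ≅ ℤ^2 ⊕ ℤ/2 ⊕ ℤ/2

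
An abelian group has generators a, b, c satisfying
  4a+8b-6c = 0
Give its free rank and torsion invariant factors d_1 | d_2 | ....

Answer: M ≅ ℤ^2 ⊕ ℤ/2

Derivation:
rank_ℚ(R)=1; free=3−1=2
SNF(R) diag = [2] → torsion [2]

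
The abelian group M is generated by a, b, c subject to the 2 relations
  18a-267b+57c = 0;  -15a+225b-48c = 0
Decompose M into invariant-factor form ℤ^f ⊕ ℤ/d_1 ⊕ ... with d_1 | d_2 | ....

Answer: M ≅ ℤ^1 ⊕ ℤ/3 ⊕ ℤ/3

Derivation:
rank_ℚ(R)=2; free=3−2=1
SNF(R) diag = [3, 3] → torsion [3, 3]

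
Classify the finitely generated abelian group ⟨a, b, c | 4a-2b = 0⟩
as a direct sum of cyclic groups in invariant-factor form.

Answer: M ≅ ℤ^2 ⊕ ℤ/2

Derivation:
rank_ℚ(R)=1; free=3−1=2
SNF(R) diag = [2] → torsion [2]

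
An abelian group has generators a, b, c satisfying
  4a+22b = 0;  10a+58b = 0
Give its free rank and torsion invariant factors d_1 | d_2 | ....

Answer: M ≅ ℤ^1 ⊕ ℤ/2 ⊕ ℤ/6

Derivation:
rank_ℚ(R)=2; free=3−2=1
SNF(R) diag = [2, 6] → torsion [2, 6]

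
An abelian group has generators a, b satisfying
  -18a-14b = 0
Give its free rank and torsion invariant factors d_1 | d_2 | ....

Answer: M ≅ ℤ^1 ⊕ ℤ/2

Derivation:
rank_ℚ(R)=1; free=2−1=1
SNF(R) diag = [2] → torsion [2]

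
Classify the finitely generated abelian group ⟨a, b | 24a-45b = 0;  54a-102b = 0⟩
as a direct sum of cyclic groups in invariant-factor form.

rank_ℚ(R)=2; free=2−2=0
SNF(R) diag = [3, 6] → torsion [3, 6]

Answer: M ≅ ℤ/3 ⊕ ℤ/6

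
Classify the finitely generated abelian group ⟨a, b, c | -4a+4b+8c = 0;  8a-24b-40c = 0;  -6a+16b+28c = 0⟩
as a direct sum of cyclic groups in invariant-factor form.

rank_ℚ(R)=3; free=3−3=0
SNF(R) diag = [2, 4, 8] → torsion [2, 4, 8]

Answer: M ≅ ℤ/2 ⊕ ℤ/4 ⊕ ℤ/8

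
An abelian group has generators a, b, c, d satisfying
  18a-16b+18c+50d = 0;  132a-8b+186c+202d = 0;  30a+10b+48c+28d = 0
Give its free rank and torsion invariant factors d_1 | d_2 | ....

rank_ℚ(R)=3; free=4−3=1
SNF(R) diag = [2, 6, 18] → torsion [2, 6, 18]

Answer: M ≅ ℤ^1 ⊕ ℤ/2 ⊕ ℤ/6 ⊕ ℤ/18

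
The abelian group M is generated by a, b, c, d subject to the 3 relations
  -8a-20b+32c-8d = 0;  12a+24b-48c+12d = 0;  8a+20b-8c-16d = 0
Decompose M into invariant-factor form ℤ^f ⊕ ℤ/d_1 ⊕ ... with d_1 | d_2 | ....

Answer: M ≅ ℤ^1 ⊕ ℤ/4 ⊕ ℤ/12 ⊕ ℤ/24

Derivation:
rank_ℚ(R)=3; free=4−3=1
SNF(R) diag = [4, 12, 24] → torsion [4, 12, 24]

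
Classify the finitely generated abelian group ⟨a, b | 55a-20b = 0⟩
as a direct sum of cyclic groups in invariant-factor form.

Answer: M ≅ ℤ^1 ⊕ ℤ/5

Derivation:
rank_ℚ(R)=1; free=2−1=1
SNF(R) diag = [5] → torsion [5]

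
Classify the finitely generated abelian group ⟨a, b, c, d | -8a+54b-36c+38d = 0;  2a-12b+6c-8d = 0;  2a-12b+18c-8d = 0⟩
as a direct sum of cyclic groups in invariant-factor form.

Answer: M ≅ ℤ^1 ⊕ ℤ/2 ⊕ ℤ/6 ⊕ ℤ/12

Derivation:
rank_ℚ(R)=3; free=4−3=1
SNF(R) diag = [2, 6, 12] → torsion [2, 6, 12]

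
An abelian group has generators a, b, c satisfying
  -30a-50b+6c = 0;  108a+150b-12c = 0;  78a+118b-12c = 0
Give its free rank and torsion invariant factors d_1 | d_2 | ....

rank_ℚ(R)=3; free=3−3=0
SNF(R) diag = [2, 6, 18] → torsion [2, 6, 18]

Answer: M ≅ ℤ/2 ⊕ ℤ/6 ⊕ ℤ/18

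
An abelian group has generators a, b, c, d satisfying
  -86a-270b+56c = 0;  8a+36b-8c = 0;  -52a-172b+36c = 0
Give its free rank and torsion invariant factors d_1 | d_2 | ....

Answer: M ≅ ℤ^1 ⊕ ℤ/2 ⊕ ℤ/4 ⊕ ℤ/12

Derivation:
rank_ℚ(R)=3; free=4−3=1
SNF(R) diag = [2, 4, 12] → torsion [2, 4, 12]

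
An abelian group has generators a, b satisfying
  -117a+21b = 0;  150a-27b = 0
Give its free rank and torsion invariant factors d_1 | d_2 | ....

rank_ℚ(R)=2; free=2−2=0
SNF(R) diag = [3, 3] → torsion [3, 3]

Answer: M ≅ ℤ/3 ⊕ ℤ/3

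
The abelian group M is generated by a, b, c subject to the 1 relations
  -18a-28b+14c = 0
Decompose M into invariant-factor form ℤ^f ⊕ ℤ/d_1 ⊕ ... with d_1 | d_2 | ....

Answer: M ≅ ℤ^2 ⊕ ℤ/2

Derivation:
rank_ℚ(R)=1; free=3−1=2
SNF(R) diag = [2] → torsion [2]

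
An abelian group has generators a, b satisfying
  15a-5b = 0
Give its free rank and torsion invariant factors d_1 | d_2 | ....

rank_ℚ(R)=1; free=2−1=1
SNF(R) diag = [5] → torsion [5]

Answer: M ≅ ℤ^1 ⊕ ℤ/5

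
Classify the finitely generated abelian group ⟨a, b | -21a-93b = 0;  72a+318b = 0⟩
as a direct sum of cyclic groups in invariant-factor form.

Answer: M ≅ ℤ/3 ⊕ ℤ/6

Derivation:
rank_ℚ(R)=2; free=2−2=0
SNF(R) diag = [3, 6] → torsion [3, 6]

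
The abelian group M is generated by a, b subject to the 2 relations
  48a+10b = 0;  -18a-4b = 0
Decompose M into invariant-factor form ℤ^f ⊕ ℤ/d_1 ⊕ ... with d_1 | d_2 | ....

rank_ℚ(R)=2; free=2−2=0
SNF(R) diag = [2, 6] → torsion [2, 6]

Answer: M ≅ ℤ/2 ⊕ ℤ/6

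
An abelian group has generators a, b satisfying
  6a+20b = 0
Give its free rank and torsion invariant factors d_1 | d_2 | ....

Answer: M ≅ ℤ^1 ⊕ ℤ/2

Derivation:
rank_ℚ(R)=1; free=2−1=1
SNF(R) diag = [2] → torsion [2]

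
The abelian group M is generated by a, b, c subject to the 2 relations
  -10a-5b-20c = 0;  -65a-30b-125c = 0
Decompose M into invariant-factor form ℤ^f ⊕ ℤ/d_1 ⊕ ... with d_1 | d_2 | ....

rank_ℚ(R)=2; free=3−2=1
SNF(R) diag = [5, 5] → torsion [5, 5]

Answer: M ≅ ℤ^1 ⊕ ℤ/5 ⊕ ℤ/5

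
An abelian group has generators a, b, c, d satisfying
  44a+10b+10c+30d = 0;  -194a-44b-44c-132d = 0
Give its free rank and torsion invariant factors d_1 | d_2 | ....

rank_ℚ(R)=2; free=4−2=2
SNF(R) diag = [2, 2] → torsion [2, 2]

Answer: M ≅ ℤ^2 ⊕ ℤ/2 ⊕ ℤ/2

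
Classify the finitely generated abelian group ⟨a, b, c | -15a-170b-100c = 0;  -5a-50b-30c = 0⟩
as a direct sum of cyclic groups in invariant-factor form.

Answer: M ≅ ℤ^1 ⊕ ℤ/5 ⊕ ℤ/10

Derivation:
rank_ℚ(R)=2; free=3−2=1
SNF(R) diag = [5, 10] → torsion [5, 10]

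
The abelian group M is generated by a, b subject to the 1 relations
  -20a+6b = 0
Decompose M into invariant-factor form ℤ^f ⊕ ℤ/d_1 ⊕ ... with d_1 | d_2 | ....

rank_ℚ(R)=1; free=2−1=1
SNF(R) diag = [2] → torsion [2]

Answer: M ≅ ℤ^1 ⊕ ℤ/2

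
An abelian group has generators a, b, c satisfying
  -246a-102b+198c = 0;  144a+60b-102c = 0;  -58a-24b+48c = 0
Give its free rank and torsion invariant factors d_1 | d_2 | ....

rank_ℚ(R)=3; free=3−3=0
SNF(R) diag = [2, 6, 6] → torsion [2, 6, 6]

Answer: M ≅ ℤ/2 ⊕ ℤ/6 ⊕ ℤ/6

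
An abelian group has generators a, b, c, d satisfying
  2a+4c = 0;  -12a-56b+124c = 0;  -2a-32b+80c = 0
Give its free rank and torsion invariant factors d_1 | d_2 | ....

Answer: M ≅ ℤ^1 ⊕ ℤ/2 ⊕ ℤ/4 ⊕ ℤ/8

Derivation:
rank_ℚ(R)=3; free=4−3=1
SNF(R) diag = [2, 4, 8] → torsion [2, 4, 8]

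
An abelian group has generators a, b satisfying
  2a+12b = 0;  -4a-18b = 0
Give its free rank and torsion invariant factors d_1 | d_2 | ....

rank_ℚ(R)=2; free=2−2=0
SNF(R) diag = [2, 6] → torsion [2, 6]

Answer: M ≅ ℤ/2 ⊕ ℤ/6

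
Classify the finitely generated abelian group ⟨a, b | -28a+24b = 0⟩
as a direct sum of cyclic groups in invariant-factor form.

rank_ℚ(R)=1; free=2−1=1
SNF(R) diag = [4] → torsion [4]

Answer: M ≅ ℤ^1 ⊕ ℤ/4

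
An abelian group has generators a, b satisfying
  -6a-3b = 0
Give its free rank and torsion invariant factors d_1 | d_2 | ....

rank_ℚ(R)=1; free=2−1=1
SNF(R) diag = [3] → torsion [3]

Answer: M ≅ ℤ^1 ⊕ ℤ/3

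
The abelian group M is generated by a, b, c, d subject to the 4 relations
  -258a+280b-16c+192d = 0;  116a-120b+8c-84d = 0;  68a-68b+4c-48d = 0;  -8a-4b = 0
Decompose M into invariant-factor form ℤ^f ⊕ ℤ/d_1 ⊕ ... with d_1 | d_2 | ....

rank_ℚ(R)=4; free=4−4=0
SNF(R) diag = [2, 4, 4, 12] → torsion [2, 4, 4, 12]

Answer: M ≅ ℤ/2 ⊕ ℤ/4 ⊕ ℤ/4 ⊕ ℤ/12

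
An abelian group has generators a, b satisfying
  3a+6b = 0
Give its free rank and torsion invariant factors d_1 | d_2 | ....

rank_ℚ(R)=1; free=2−1=1
SNF(R) diag = [3] → torsion [3]

Answer: M ≅ ℤ^1 ⊕ ℤ/3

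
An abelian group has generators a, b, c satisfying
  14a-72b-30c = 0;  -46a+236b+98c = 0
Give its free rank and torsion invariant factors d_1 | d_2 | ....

rank_ℚ(R)=2; free=3−2=1
SNF(R) diag = [2, 4] → torsion [2, 4]

Answer: M ≅ ℤ^1 ⊕ ℤ/2 ⊕ ℤ/4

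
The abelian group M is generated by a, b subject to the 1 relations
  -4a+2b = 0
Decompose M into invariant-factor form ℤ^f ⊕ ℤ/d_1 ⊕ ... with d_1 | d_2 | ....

rank_ℚ(R)=1; free=2−1=1
SNF(R) diag = [2] → torsion [2]

Answer: M ≅ ℤ^1 ⊕ ℤ/2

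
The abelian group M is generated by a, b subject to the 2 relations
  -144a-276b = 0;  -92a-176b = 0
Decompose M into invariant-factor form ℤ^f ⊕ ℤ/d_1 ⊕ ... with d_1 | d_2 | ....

rank_ℚ(R)=2; free=2−2=0
SNF(R) diag = [4, 12] → torsion [4, 12]

Answer: M ≅ ℤ/4 ⊕ ℤ/12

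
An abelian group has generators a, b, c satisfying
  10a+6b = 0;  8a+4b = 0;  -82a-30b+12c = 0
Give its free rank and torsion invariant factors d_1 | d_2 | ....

Answer: M ≅ ℤ/2 ⊕ ℤ/4 ⊕ ℤ/12

Derivation:
rank_ℚ(R)=3; free=3−3=0
SNF(R) diag = [2, 4, 12] → torsion [2, 4, 12]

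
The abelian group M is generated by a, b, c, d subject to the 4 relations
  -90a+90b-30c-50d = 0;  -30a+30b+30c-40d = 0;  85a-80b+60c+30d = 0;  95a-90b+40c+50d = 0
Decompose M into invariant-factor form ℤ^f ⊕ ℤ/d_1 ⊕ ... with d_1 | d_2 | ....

rank_ℚ(R)=4; free=4−4=0
SNF(R) diag = [5, 10, 10, 30] → torsion [5, 10, 10, 30]

Answer: M ≅ ℤ/5 ⊕ ℤ/10 ⊕ ℤ/10 ⊕ ℤ/30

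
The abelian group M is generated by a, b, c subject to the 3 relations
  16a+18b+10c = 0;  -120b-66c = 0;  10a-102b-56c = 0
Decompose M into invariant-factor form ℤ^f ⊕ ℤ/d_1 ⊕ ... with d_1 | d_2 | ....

Answer: M ≅ ℤ/2 ⊕ ℤ/6 ⊕ ℤ/6

Derivation:
rank_ℚ(R)=3; free=3−3=0
SNF(R) diag = [2, 6, 6] → torsion [2, 6, 6]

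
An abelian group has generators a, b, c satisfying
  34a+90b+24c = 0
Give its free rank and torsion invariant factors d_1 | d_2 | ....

Answer: M ≅ ℤ^2 ⊕ ℤ/2

Derivation:
rank_ℚ(R)=1; free=3−1=2
SNF(R) diag = [2] → torsion [2]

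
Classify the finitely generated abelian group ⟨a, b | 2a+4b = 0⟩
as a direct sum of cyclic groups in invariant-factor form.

rank_ℚ(R)=1; free=2−1=1
SNF(R) diag = [2] → torsion [2]

Answer: M ≅ ℤ^1 ⊕ ℤ/2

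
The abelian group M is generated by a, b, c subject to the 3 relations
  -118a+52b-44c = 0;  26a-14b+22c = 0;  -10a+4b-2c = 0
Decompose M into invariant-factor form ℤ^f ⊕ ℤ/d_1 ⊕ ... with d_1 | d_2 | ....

Answer: M ≅ ℤ/2 ⊕ ℤ/6 ⊕ ℤ/6

Derivation:
rank_ℚ(R)=3; free=3−3=0
SNF(R) diag = [2, 6, 6] → torsion [2, 6, 6]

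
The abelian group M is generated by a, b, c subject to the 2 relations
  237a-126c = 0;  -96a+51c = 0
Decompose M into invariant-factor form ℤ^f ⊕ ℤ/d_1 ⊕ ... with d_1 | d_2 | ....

rank_ℚ(R)=2; free=3−2=1
SNF(R) diag = [3, 3] → torsion [3, 3]

Answer: M ≅ ℤ^1 ⊕ ℤ/3 ⊕ ℤ/3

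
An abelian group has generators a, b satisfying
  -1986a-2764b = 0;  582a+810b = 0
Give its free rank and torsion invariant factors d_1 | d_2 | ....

rank_ℚ(R)=2; free=2−2=0
SNF(R) diag = [2, 6] → torsion [2, 6]

Answer: M ≅ ℤ/2 ⊕ ℤ/6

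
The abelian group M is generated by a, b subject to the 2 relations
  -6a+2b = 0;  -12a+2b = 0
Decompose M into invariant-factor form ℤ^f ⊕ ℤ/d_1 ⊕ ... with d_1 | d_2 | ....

rank_ℚ(R)=2; free=2−2=0
SNF(R) diag = [2, 6] → torsion [2, 6]

Answer: M ≅ ℤ/2 ⊕ ℤ/6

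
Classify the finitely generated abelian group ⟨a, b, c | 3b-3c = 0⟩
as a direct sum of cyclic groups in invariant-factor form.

rank_ℚ(R)=1; free=3−1=2
SNF(R) diag = [3] → torsion [3]

Answer: M ≅ ℤ^2 ⊕ ℤ/3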